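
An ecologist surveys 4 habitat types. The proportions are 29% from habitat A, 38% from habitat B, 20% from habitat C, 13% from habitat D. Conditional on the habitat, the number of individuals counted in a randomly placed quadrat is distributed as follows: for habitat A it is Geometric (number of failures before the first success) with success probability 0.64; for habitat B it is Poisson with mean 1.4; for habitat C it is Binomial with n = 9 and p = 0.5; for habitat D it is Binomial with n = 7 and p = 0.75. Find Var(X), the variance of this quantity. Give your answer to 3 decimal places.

4.690

Per component, A: μ=0.5625, E[X²]=1.19531; B: μ=1.4, E[X²]=3.36; C: μ=4.5, E[X²]=22.5; D: μ=5.25, E[X²]=28.875.
E[X] = 0.29·0.5625 + 0.38·1.4 + 0.2·4.5 + 0.13·5.25 = 2.27763.
E[X²] = 0.29·1.19531 + 0.38·3.36 + 0.2·22.5 + 0.13·28.875 = 9.87719.
Var(X) = E[X²] − (E[X])² = 9.87719 − 5.18758 = 4.68961.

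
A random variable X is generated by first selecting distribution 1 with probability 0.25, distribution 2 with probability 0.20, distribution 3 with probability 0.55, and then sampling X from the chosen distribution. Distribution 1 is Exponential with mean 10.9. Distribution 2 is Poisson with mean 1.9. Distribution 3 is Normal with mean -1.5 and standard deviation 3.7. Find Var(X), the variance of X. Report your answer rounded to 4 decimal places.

Per component, 1: μ=10.9, E[X²]=237.62; 2: μ=1.9, E[X²]=5.51; 3: μ=-1.5, E[X²]=15.94.
E[X] = 0.25·10.9 + 0.2·1.9 + 0.55·-1.5 = 2.28.
E[X²] = 0.25·237.62 + 0.2·5.51 + 0.55·15.94 = 69.274.
Var(X) = E[X²] − (E[X])² = 69.274 − 5.1984 = 64.0756.

64.0756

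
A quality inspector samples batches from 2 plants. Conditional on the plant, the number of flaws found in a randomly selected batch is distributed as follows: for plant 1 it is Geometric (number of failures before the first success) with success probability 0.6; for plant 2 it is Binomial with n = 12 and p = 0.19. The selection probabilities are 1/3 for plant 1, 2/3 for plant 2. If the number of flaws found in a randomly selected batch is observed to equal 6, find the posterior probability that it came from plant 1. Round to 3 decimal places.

Likelihoods P(X=6 | ·): 1: 0.0024576; 2: 0.0122773.
Posterior ∝ prior × likelihood. Numerator for 1: 0.333333·0.0024576 = 0.0008192.
Normalizing constant: 0.333333·0.0024576 + 0.666667·0.0122773 = 0.00900408.
P(1 | observation) = 0.0008192 / 0.00900408 = 0.090981.

0.091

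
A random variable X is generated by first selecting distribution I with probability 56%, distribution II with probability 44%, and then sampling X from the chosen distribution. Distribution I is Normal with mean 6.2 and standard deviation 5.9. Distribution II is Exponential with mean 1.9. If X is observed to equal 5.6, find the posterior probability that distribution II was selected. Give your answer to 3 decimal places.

Likelihoods f(5.6 | ·): I: 0.0672686; II: 0.0276198.
Posterior ∝ prior × likelihood. Numerator for II: 0.44·0.0276198 = 0.0121527.
Normalizing constant: 0.56·0.0672686 + 0.44·0.0276198 = 0.0498231.
P(II | observation) = 0.0121527 / 0.0498231 = 0.243917.

0.244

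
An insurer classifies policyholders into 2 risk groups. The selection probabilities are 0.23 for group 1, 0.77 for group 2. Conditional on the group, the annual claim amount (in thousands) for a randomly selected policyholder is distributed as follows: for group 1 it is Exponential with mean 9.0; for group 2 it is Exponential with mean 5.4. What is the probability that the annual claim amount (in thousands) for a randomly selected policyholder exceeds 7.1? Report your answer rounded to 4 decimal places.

0.3113

Conditional on each group, P(X > 7.1): 1: 0.454349; 2: 0.268524.
By total probability, P(X > 7.1) = 0.23·0.454349 + 0.77·0.268524 = 0.311264.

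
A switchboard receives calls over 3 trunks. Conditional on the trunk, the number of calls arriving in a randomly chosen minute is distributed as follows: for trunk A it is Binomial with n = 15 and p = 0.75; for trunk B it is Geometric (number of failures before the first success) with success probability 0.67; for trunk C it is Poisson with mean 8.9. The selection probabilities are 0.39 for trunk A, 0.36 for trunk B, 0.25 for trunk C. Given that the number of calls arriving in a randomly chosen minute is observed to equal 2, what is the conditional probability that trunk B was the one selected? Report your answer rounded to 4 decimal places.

Likelihoods P(X=2 | ·): A: 8.801e-07; B: 0.072963; C: 0.00540168.
Posterior ∝ prior × likelihood. Numerator for B: 0.36·0.072963 = 0.0262667.
Normalizing constant: 0.39·8.801e-07 + 0.36·0.072963 + 0.25·0.00540168 = 0.0276174.
P(B | observation) = 0.0262667 / 0.0276174 = 0.95109.

0.9511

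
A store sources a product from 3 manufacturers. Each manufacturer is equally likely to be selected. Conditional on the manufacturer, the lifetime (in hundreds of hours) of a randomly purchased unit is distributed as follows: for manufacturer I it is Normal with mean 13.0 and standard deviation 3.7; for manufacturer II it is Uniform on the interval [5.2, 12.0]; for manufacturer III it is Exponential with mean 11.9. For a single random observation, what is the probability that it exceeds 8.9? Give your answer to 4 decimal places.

Conditional on each manufacturer, P(X > 8.9): I: 0.866092; II: 0.455882; III: 0.47336.
By total probability, P(X > 8.9) = 0.333333·0.866092 + 0.333333·0.455882 + 0.333333·0.47336 = 0.598445.

0.5984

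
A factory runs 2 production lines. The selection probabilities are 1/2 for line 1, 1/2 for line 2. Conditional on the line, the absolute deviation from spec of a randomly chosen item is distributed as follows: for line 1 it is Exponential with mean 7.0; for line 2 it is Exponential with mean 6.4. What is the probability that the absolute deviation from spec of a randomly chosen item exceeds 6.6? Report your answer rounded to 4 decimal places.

Conditional on each line, P(X > 6.6): 1: 0.389513; 2: 0.356561.
By total probability, P(X > 6.6) = 0.5·0.389513 + 0.5·0.356561 = 0.373037.

0.3730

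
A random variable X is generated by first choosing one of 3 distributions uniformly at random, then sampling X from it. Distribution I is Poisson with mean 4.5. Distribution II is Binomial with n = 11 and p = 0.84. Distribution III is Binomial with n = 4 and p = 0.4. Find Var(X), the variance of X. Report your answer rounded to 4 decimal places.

12.2292

Per component, I: μ=4.5, E[X²]=24.75; II: μ=9.24, E[X²]=86.856; III: μ=1.6, E[X²]=3.52.
E[X] = 0.333333·4.5 + 0.333333·9.24 + 0.333333·1.6 = 5.11333.
E[X²] = 0.333333·24.75 + 0.333333·86.856 + 0.333333·3.52 = 38.3753.
Var(X) = E[X²] − (E[X])² = 38.3753 − 26.1462 = 12.2292.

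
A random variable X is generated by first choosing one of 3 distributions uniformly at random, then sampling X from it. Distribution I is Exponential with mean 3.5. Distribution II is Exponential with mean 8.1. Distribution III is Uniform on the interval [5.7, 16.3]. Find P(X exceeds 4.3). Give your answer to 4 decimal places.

0.6269

Conditional on each component, P(X > 4.3): I: 0.29271; II: 0.588097; III: 1.
By total probability, P(X > 4.3) = 0.333333·0.29271 + 0.333333·0.588097 + 0.333333·1 = 0.626936.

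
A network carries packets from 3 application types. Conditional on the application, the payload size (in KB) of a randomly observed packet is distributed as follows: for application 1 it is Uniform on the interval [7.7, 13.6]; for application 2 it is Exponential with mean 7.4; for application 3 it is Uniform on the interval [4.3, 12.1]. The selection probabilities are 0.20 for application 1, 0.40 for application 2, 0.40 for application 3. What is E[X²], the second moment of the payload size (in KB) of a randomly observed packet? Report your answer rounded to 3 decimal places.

95.997

For each component E[X²] = Var + (mean)², giving 1: 116.323; 2: 109.52; 3: 72.31.
Overall E[X²] = 0.2·116.323 + 0.4·109.52 + 0.4·72.31 = 95.9967.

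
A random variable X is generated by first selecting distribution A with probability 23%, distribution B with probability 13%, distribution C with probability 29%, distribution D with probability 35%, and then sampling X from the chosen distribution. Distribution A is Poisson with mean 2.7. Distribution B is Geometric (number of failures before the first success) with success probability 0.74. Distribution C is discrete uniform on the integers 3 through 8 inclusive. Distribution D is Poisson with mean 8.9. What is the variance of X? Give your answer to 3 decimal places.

Per component, A: μ=2.7, E[X²]=9.99; B: μ=0.351351, E[X²]=0.598247; C: μ=5.5, E[X²]=33.1667; D: μ=8.9, E[X²]=88.11.
E[X] = 0.23·2.7 + 0.13·0.351351 + 0.29·5.5 + 0.35·8.9 = 5.37668.
E[X²] = 0.23·9.99 + 0.13·0.598247 + 0.29·33.1667 + 0.35·88.11 = 42.8323.
Var(X) = E[X²] − (E[X])² = 42.8323 − 28.9086 = 13.9237.

13.924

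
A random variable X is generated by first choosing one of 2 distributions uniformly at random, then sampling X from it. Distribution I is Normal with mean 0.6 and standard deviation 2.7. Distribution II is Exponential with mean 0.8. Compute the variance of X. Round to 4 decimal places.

3.9750

Per component, I: μ=0.6, E[X²]=7.65; II: μ=0.8, E[X²]=1.28.
E[X] = 0.5·0.6 + 0.5·0.8 = 0.7.
E[X²] = 0.5·7.65 + 0.5·1.28 = 4.465.
Var(X) = E[X²] − (E[X])² = 4.465 − 0.49 = 3.975.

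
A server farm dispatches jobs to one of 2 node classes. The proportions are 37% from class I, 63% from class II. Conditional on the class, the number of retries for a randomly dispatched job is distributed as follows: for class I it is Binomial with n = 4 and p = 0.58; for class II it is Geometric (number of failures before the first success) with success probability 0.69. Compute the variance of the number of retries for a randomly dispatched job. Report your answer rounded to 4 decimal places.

1.5865

Per component, I: μ=2.32, E[X²]=6.3568; II: μ=0.449275, E[X²]=0.852972.
E[X] = 0.37·2.32 + 0.63·0.449275 = 1.14144.
E[X²] = 0.37·6.3568 + 0.63·0.852972 = 2.88939.
Var(X) = E[X²] − (E[X])² = 2.88939 − 1.30289 = 1.5865.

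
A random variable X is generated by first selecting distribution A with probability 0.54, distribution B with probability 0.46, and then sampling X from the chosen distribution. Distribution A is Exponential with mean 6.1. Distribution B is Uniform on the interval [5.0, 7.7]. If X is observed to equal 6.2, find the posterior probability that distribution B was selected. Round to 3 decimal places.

0.842

Likelihoods f(6.2 | ·): A: 0.0593275; B: 0.37037.
Posterior ∝ prior × likelihood. Numerator for B: 0.46·0.37037 = 0.17037.
Normalizing constant: 0.54·0.0593275 + 0.46·0.37037 = 0.202407.
P(B | observation) = 0.17037 / 0.202407 = 0.841721.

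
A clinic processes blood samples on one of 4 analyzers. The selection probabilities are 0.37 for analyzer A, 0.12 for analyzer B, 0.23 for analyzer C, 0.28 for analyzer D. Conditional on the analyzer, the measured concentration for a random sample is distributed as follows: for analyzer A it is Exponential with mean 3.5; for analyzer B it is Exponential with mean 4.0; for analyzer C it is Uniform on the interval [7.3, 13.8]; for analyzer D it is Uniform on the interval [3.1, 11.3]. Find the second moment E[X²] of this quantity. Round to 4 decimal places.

55.3985

For each component E[X²] = Var + (mean)², giving A: 24.5; B: 32; C: 114.823; D: 57.4433.
Overall E[X²] = 0.37·24.5 + 0.12·32 + 0.23·114.823 + 0.28·57.4433 = 55.3985.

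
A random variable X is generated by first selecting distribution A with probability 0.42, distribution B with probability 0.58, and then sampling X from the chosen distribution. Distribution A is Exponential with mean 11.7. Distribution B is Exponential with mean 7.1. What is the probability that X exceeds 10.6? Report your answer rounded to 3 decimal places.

0.300

Conditional on each component, P(X > 10.6): A: 0.404144; B: 0.224707.
By total probability, P(X > 10.6) = 0.42·0.404144 + 0.58·0.224707 = 0.300071.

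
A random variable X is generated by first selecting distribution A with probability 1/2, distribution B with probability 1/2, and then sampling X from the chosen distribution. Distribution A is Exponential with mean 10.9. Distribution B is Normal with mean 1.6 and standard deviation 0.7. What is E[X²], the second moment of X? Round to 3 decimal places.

120.335

For each component E[X²] = Var + (mean)², giving A: 237.62; B: 3.05.
Overall E[X²] = 0.5·237.62 + 0.5·3.05 = 120.335.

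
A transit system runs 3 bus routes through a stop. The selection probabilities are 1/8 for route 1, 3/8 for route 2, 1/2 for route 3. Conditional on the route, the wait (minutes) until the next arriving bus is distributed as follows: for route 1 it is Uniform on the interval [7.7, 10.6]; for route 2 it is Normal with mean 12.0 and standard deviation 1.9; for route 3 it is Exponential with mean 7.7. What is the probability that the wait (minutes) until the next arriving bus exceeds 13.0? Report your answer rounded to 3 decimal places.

0.205

Conditional on each route, P(X > 13.0): 1: 0; 2: 0.299334; 3: 0.184831.
By total probability, P(X > 13.0) = 0.125·0 + 0.375·0.299334 + 0.5·0.184831 = 0.204666.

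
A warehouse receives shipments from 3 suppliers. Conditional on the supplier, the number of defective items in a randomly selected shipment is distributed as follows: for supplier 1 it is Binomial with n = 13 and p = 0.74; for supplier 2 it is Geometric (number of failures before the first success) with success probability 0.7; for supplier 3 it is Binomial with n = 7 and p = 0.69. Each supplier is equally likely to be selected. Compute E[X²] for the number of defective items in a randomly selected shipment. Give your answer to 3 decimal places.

40.223

For each component E[X²] = Var + (mean)², giving 1: 95.0456; 2: 0.795918; 3: 24.8262.
Overall E[X²] = 0.333333·95.0456 + 0.333333·0.795918 + 0.333333·24.8262 = 40.2226.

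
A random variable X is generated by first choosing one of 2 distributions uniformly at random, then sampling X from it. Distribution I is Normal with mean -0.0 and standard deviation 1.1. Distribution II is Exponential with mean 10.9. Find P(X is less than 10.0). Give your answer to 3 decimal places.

Conditional on each component, P(X < 10.0): I: 1; II: 0.600456.
By total probability, P(X < 10.0) = 0.5·1 + 0.5·0.600456 = 0.800228.

0.800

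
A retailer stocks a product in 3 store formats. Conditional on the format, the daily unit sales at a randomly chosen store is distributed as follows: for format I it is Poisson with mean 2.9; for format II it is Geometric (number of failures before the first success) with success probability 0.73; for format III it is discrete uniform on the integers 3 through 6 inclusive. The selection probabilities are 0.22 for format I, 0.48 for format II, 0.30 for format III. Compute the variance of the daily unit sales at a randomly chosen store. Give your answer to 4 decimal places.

4.5575

Per component, I: μ=2.9, E[X²]=11.31; II: μ=0.369863, E[X²]=0.64346; III: μ=4.5, E[X²]=21.5.
E[X] = 0.22·2.9 + 0.48·0.369863 + 0.3·4.5 = 2.16553.
E[X²] = 0.22·11.31 + 0.48·0.64346 + 0.3·21.5 = 9.24706.
Var(X) = E[X²] − (E[X])² = 9.24706 − 4.68954 = 4.55752.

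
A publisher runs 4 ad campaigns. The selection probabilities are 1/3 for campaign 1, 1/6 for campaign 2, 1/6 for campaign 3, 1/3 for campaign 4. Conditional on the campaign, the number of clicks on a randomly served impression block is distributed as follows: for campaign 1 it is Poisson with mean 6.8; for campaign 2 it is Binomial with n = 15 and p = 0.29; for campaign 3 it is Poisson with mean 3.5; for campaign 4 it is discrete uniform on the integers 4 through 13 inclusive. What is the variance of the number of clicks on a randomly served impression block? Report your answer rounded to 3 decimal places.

9.740

Per component, 1: μ=6.8, E[X²]=53.04; 2: μ=4.35, E[X²]=22.011; 3: μ=3.5, E[X²]=15.75; 4: μ=8.5, E[X²]=80.5.
E[X] = 0.333333·6.8 + 0.166667·4.35 + 0.166667·3.5 + 0.333333·8.5 = 6.40833.
E[X²] = 0.333333·53.04 + 0.166667·22.011 + 0.166667·15.75 + 0.333333·80.5 = 50.8068.
Var(X) = E[X²] − (E[X])² = 50.8068 − 41.0667 = 9.7401.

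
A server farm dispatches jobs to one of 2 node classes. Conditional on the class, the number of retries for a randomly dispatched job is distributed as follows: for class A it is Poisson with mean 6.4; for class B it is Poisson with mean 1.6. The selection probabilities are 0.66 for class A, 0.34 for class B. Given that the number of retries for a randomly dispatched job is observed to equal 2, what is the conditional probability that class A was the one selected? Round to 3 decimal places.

0.204

Likelihoods P(X=2 | ·): A: 0.0340287; B: 0.258428.
Posterior ∝ prior × likelihood. Numerator for A: 0.66·0.0340287 = 0.0224589.
Normalizing constant: 0.66·0.0340287 + 0.34·0.258428 = 0.110324.
P(A | observation) = 0.0224589 / 0.110324 = 0.203572.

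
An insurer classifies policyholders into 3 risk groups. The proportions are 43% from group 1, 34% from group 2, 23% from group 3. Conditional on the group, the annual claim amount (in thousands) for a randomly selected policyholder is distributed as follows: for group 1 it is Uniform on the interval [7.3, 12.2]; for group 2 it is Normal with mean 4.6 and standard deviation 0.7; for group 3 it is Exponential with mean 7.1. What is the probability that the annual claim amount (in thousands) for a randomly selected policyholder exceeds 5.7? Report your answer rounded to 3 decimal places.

Conditional on each group, P(X > 5.7): 1: 1; 2: 0.0580416; 3: 0.448065.
By total probability, P(X > 5.7) = 0.43·1 + 0.34·0.0580416 + 0.23·0.448065 = 0.552789.

0.553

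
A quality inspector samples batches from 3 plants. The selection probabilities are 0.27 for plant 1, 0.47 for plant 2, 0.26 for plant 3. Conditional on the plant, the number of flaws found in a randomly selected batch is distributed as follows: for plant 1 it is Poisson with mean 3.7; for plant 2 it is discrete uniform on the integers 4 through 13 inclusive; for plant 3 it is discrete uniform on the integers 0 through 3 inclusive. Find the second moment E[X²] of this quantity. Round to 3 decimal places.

43.440

For each component E[X²] = Var + (mean)², giving 1: 17.39; 2: 80.5; 3: 3.5.
Overall E[X²] = 0.27·17.39 + 0.47·80.5 + 0.26·3.5 = 43.4403.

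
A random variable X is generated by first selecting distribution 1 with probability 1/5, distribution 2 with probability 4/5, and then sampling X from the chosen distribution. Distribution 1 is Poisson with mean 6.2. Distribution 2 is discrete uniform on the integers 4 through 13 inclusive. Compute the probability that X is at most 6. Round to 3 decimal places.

Conditional on each component, P(X ≤ 6): 1: 0.574213; 2: 0.3.
By total probability, P(X ≤ 6) = 0.2·0.574213 + 0.8·0.3 = 0.354843.

0.355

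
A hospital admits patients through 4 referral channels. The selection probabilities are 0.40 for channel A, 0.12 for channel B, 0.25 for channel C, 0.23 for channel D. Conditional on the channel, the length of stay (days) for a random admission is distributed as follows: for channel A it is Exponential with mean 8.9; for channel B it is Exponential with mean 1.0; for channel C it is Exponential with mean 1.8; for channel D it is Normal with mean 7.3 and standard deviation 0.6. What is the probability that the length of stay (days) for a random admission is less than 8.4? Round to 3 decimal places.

0.834

Conditional on each channel, P(X < 8.4): A: 0.610862; B: 0.999775; C: 0.990596; D: 0.966623.
By total probability, P(X < 8.4) = 0.4·0.610862 + 0.12·0.999775 + 0.25·0.990596 + 0.23·0.966623 = 0.83429.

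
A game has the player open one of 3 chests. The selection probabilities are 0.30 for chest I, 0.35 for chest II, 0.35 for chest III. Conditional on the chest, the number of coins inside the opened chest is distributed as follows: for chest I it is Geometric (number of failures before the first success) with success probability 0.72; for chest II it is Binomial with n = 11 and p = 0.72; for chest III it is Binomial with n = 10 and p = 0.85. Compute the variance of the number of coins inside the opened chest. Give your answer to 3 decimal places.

Per component, I: μ=0.388889, E[X²]=0.691358; II: μ=7.92, E[X²]=64.944; III: μ=8.5, E[X²]=73.525.
E[X] = 0.3·0.388889 + 0.35·7.92 + 0.35·8.5 = 5.86367.
E[X²] = 0.3·0.691358 + 0.35·64.944 + 0.35·73.525 = 48.6716.
Var(X) = E[X²] − (E[X])² = 48.6716 − 34.3826 = 14.289.

14.289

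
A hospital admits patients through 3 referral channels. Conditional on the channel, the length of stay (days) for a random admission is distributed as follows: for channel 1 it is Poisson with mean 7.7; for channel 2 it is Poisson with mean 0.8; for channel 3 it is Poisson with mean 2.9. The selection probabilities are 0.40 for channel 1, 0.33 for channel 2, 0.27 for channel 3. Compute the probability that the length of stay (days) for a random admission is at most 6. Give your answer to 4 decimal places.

0.7328

Conditional on each channel, P(X ≤ 6): 1: 0.351369; 2: 0.999979; 3: 0.971283.
By total probability, P(X ≤ 6) = 0.4·0.351369 + 0.33·0.999979 + 0.27·0.971283 = 0.732787.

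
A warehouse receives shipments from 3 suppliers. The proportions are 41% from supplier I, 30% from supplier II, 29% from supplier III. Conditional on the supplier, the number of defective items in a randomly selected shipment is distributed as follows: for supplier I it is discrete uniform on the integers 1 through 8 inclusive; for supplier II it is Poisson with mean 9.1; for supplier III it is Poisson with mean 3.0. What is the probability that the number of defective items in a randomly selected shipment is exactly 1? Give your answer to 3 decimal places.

Conditional on each supplier, P(X = 1): I: 0.125; II: 0.00101616; III: 0.149361.
By total probability, P(X = 1) = 0.41·0.125 + 0.3·0.00101616 + 0.29·0.149361 = 0.0948696.

0.095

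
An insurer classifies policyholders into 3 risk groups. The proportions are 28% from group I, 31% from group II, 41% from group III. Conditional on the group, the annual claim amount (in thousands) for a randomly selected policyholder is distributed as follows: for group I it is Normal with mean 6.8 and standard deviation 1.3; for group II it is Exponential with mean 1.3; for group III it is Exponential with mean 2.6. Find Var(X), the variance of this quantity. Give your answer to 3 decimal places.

8.634

Per component, I: μ=6.8, E[X²]=47.93; II: μ=1.3, E[X²]=3.38; III: μ=2.6, E[X²]=13.52.
E[X] = 0.28·6.8 + 0.31·1.3 + 0.41·2.6 = 3.373.
E[X²] = 0.28·47.93 + 0.31·3.38 + 0.41·13.52 = 20.0114.
Var(X) = E[X²] − (E[X])² = 20.0114 − 11.3771 = 8.63427.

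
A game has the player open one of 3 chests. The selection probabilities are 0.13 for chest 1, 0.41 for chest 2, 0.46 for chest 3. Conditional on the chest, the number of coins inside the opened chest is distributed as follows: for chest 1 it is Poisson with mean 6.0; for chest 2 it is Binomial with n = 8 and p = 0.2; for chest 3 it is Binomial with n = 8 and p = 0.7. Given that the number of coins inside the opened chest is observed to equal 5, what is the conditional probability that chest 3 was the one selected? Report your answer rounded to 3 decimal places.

0.826

Likelihoods P(X=5 | ·): 1: 0.160623; 2: 0.00917504; 3: 0.254122.
Posterior ∝ prior × likelihood. Numerator for 3: 0.46·0.254122 = 0.116896.
Normalizing constant: 0.13·0.160623 + 0.41·0.00917504 + 0.46·0.254122 = 0.141539.
P(3 | observation) = 0.116896 / 0.141539 = 0.825894.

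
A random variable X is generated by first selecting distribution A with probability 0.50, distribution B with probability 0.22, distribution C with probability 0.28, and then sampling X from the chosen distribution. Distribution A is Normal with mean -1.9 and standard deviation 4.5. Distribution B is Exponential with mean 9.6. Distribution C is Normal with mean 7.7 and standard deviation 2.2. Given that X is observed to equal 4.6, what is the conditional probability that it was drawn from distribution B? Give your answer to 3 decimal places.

Likelihoods f(4.6 | ·): A: 0.0312347; B: 0.0645103; C: 0.0671945.
Posterior ∝ prior × likelihood. Numerator for B: 0.22·0.0645103 = 0.0141923.
Normalizing constant: 0.5·0.0312347 + 0.22·0.0645103 + 0.28·0.0671945 = 0.0486241.
P(B | observation) = 0.0141923 / 0.0486241 = 0.291878.

0.292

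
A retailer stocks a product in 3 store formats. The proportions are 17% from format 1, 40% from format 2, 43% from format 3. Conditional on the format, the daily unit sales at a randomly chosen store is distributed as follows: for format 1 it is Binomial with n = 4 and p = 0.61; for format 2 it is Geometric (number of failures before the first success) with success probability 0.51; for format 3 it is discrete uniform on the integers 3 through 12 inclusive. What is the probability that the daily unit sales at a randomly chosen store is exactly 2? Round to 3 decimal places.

0.107

Conditional on each format, P(X = 2): 1: 0.339578; 2: 0.122451; 3: 0.
By total probability, P(X = 2) = 0.17·0.339578 + 0.4·0.122451 + 0.43·0 = 0.106709.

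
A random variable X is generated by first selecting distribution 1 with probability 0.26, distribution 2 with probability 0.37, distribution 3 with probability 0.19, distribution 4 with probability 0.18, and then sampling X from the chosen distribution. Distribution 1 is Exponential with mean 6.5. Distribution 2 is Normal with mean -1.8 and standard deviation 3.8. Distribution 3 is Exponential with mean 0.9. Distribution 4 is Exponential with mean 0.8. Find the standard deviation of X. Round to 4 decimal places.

Per component, 1: μ=6.5, E[X²]=84.5; 2: μ=-1.8, E[X²]=17.68; 3: μ=0.9, E[X²]=1.62; 4: μ=0.8, E[X²]=1.28.
E[X] = 0.26·6.5 + 0.37·-1.8 + 0.19·0.9 + 0.18·0.8 = 1.339.
E[X²] = 0.26·84.5 + 0.37·17.68 + 0.19·1.62 + 0.18·1.28 = 29.0498.
Var(X) = E[X²] − (E[X])² = 29.0498 − 1.79292 = 27.2569.
SD(X) = √27.2569 = 5.22081.

5.2208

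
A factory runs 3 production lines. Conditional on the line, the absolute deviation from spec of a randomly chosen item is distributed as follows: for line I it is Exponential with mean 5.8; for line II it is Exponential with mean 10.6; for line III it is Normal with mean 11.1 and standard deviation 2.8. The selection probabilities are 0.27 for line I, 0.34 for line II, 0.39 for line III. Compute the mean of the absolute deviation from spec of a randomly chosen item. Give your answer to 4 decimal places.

9.4990

Component means — I: 5.8; II: 10.6; III: 11.1.
E[X] = 0.27·5.8 + 0.34·10.6 + 0.39·11.1 = 9.499.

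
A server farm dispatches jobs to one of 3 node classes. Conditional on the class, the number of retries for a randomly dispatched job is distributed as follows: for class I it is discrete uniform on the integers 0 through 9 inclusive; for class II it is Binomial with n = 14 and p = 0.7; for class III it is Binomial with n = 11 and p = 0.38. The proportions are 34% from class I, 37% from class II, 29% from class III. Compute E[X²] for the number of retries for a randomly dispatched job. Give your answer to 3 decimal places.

52.131

For each component E[X²] = Var + (mean)², giving I: 28.5; II: 98.98; III: 20.064.
Overall E[X²] = 0.34·28.5 + 0.37·98.98 + 0.29·20.064 = 52.1312.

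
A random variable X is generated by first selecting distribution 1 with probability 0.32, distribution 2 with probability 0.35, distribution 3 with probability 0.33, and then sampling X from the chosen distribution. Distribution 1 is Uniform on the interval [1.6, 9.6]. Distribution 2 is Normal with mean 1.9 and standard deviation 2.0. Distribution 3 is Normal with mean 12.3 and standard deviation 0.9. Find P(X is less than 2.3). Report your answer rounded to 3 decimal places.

0.231

Conditional on each component, P(X < 2.3): 1: 0.0875; 2: 0.57926; 3: 0.
By total probability, P(X < 2.3) = 0.32·0.0875 + 0.35·0.57926 + 0.33·0 = 0.230741.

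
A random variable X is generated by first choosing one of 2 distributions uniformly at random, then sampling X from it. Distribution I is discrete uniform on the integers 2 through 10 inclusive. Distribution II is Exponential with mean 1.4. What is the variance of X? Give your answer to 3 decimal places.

9.603

Per component, I: μ=6, E[X²]=42.6667; II: μ=1.4, E[X²]=3.92.
E[X] = 0.5·6 + 0.5·1.4 = 3.7.
E[X²] = 0.5·42.6667 + 0.5·3.92 = 23.2933.
Var(X) = E[X²] − (E[X])² = 23.2933 − 13.69 = 9.60333.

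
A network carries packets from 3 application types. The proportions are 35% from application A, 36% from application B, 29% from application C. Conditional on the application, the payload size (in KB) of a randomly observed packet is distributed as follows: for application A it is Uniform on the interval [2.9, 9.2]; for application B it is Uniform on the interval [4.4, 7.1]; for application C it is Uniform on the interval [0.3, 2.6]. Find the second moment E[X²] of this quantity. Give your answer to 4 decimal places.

For each component E[X²] = Var + (mean)², giving A: 39.91; B: 33.67; C: 2.54333.
Overall E[X²] = 0.35·39.91 + 0.36·33.67 + 0.29·2.54333 = 26.8273.

26.8273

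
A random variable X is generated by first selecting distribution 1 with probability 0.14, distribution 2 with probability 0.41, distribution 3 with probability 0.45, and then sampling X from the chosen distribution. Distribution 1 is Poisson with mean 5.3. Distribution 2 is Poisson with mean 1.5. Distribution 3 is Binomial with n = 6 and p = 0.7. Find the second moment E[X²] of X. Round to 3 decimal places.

For each component E[X²] = Var + (mean)², giving 1: 33.39; 2: 3.75; 3: 18.9.
Overall E[X²] = 0.14·33.39 + 0.41·3.75 + 0.45·18.9 = 14.7171.

14.717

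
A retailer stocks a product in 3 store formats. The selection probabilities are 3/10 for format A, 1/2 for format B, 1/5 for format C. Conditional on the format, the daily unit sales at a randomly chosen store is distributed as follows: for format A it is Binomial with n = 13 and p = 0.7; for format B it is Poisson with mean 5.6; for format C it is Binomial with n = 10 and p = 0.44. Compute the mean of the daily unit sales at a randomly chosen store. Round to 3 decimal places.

Component means — A: 9.1; B: 5.6; C: 4.4.
E[X] = 0.3·9.1 + 0.5·5.6 + 0.2·4.4 = 6.41.

6.410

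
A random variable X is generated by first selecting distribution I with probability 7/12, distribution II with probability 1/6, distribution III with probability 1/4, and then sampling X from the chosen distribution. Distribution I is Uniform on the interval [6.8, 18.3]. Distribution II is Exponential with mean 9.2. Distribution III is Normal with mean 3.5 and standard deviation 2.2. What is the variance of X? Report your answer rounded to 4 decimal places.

Per component, I: μ=12.55, E[X²]=168.523; II: μ=9.2, E[X²]=169.28; III: μ=3.5, E[X²]=17.09.
E[X] = 0.583333·12.55 + 0.166667·9.2 + 0.25·3.5 = 9.72917.
E[X²] = 0.583333·168.523 + 0.166667·169.28 + 0.25·17.09 = 130.791.
Var(X) = E[X²] − (E[X])² = 130.791 − 94.6567 = 36.1344.

36.1344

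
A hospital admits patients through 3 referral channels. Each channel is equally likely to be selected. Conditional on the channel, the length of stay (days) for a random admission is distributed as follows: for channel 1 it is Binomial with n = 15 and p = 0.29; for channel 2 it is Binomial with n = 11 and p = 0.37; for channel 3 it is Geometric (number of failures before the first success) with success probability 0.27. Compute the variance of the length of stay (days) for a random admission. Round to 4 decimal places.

5.7394

Per component, 1: μ=4.35, E[X²]=22.011; 2: μ=4.07, E[X²]=19.129; 3: μ=2.7037, E[X²]=17.3237.
E[X] = 0.333333·4.35 + 0.333333·4.07 + 0.333333·2.7037 = 3.7079.
E[X²] = 0.333333·22.011 + 0.333333·19.129 + 0.333333·17.3237 = 19.4879.
Var(X) = E[X²] − (E[X])² = 19.4879 − 13.7485 = 5.73938.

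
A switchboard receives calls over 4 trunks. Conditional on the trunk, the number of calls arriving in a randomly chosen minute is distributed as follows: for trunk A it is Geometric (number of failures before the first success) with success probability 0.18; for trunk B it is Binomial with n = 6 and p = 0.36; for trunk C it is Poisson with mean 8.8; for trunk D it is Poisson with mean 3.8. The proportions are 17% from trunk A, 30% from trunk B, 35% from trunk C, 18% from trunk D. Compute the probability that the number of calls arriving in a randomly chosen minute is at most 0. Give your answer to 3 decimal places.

Conditional on each trunk, P(X ≤ 0): A: 0.18; B: 0.0687195; C: 0.000150733; D: 0.0223708.
By total probability, P(X ≤ 0) = 0.17·0.18 + 0.3·0.0687195 + 0.35·0.000150733 + 0.18·0.0223708 = 0.0552953.

0.055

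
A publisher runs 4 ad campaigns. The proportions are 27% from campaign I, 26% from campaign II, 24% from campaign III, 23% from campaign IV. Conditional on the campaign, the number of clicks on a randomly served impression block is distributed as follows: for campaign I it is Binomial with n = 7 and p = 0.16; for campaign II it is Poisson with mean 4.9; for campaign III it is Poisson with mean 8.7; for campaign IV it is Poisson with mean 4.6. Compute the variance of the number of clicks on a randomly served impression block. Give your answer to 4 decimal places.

Per component, I: μ=1.12, E[X²]=2.1952; II: μ=4.9, E[X²]=28.91; III: μ=8.7, E[X²]=84.39; IV: μ=4.6, E[X²]=25.76.
E[X] = 0.27·1.12 + 0.26·4.9 + 0.24·8.7 + 0.23·4.6 = 4.7224.
E[X²] = 0.27·2.1952 + 0.26·28.91 + 0.24·84.39 + 0.23·25.76 = 34.2877.
Var(X) = E[X²] − (E[X])² = 34.2877 − 22.3011 = 11.9866.

11.9866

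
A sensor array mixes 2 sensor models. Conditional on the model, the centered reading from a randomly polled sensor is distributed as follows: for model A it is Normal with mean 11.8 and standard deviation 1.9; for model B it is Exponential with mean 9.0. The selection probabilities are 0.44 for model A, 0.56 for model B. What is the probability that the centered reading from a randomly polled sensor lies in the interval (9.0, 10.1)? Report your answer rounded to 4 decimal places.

Conditional on each model, P(9.0 < X < 10.1): A: 0.115181; B: 0.0423239.
By total probability, P(9.0 < X < 10.1) = 0.44·0.115181 + 0.56·0.0423239 = 0.0743808.

0.0744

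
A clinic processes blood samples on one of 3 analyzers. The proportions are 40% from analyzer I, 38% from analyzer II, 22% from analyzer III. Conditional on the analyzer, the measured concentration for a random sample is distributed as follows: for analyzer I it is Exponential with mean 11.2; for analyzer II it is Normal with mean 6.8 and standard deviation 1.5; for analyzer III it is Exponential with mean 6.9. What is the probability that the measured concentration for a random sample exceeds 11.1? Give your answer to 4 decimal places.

Conditional on each analyzer, P(X > 11.1): I: 0.371179; II: 0.0020741; III: 0.200149.
By total probability, P(X > 11.1) = 0.4·0.371179 + 0.38·0.0020741 + 0.22·0.200149 = 0.193292.

0.1933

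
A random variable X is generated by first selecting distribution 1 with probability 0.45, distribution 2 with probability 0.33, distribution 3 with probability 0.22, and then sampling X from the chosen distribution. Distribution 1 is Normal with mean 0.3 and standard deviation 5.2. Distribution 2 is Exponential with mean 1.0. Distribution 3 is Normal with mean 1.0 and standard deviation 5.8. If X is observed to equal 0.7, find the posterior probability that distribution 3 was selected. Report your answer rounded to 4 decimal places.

Likelihoods f(0.7 | ·): 1: 0.076493; 2: 0.496585; 3: 0.0686912.
Posterior ∝ prior × likelihood. Numerator for 3: 0.22·0.0686912 = 0.0151121.
Normalizing constant: 0.45·0.076493 + 0.33·0.496585 + 0.22·0.0686912 = 0.213407.
P(3 | observation) = 0.0151121 / 0.213407 = 0.0708133.

0.0708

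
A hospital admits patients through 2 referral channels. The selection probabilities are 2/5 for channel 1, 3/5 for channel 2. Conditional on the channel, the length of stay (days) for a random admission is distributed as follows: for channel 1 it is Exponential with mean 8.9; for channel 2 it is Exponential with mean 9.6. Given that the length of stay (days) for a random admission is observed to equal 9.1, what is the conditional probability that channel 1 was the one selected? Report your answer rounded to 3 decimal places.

Likelihoods f(9.1 | ·): 1: 0.0404163; 2: 0.0403695.
Posterior ∝ prior × likelihood. Numerator for 1: 0.4·0.0404163 = 0.0161665.
Normalizing constant: 0.4·0.0404163 + 0.6·0.0403695 = 0.0403882.
P(1 | observation) = 0.0161665 / 0.0403882 = 0.400278.

0.400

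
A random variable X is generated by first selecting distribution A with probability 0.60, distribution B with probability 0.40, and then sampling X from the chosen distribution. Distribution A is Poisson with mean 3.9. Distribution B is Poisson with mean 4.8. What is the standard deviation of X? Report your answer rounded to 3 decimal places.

Per component, A: μ=3.9, E[X²]=19.11; B: μ=4.8, E[X²]=27.84.
E[X] = 0.6·3.9 + 0.4·4.8 = 4.26.
E[X²] = 0.6·19.11 + 0.4·27.84 = 22.602.
Var(X) = E[X²] − (E[X])² = 22.602 − 18.1476 = 4.4544.
SD(X) = √4.4544 = 2.11054.

2.111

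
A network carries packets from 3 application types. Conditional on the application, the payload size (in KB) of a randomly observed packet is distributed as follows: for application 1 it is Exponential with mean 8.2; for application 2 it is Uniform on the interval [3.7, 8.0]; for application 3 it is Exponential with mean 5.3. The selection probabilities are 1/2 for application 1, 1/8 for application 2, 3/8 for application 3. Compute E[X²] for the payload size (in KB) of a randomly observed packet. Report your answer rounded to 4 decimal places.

For each component E[X²] = Var + (mean)², giving 1: 134.48; 2: 35.7633; 3: 56.18.
Overall E[X²] = 0.5·134.48 + 0.125·35.7633 + 0.375·56.18 = 92.7779.

92.7779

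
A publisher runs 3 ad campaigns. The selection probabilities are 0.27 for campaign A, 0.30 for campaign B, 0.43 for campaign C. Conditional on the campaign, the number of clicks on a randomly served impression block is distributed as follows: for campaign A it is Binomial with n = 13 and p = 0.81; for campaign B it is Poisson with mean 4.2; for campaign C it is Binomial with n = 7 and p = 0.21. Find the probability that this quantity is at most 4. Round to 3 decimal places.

0.604

Conditional on each campaign, P(X ≤ 4): A: 0.000109257; B: 0.589827; C: 0.994155.
By total probability, P(X ≤ 4) = 0.27·0.000109257 + 0.3·0.589827 + 0.43·0.994155 = 0.604464.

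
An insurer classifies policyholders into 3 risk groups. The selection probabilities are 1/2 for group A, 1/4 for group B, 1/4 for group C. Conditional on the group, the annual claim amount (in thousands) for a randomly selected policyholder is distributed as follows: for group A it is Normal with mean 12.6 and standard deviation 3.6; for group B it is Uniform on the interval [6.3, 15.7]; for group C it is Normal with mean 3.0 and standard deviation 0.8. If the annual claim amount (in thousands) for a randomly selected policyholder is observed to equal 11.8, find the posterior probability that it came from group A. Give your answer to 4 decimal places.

Likelihoods f(11.8 | ·): A: 0.108115; B: 0.106383; C: 2.64852e-27.
Posterior ∝ prior × likelihood. Numerator for A: 0.5·0.108115 = 0.0540573.
Normalizing constant: 0.5·0.108115 + 0.25·0.106383 + 0.25·2.64852e-27 = 0.080653.
P(A | observation) = 0.0540573 / 0.080653 = 0.670245.

0.6702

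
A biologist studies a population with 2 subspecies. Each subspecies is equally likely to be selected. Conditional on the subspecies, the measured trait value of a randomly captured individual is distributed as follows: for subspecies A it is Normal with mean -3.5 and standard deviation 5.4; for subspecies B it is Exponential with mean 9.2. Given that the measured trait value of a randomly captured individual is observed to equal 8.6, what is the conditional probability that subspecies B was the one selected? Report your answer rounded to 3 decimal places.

0.877

Likelihoods f(8.6 | ·): A: 0.00600119; B: 0.0426817.
Posterior ∝ prior × likelihood. Numerator for B: 0.5·0.0426817 = 0.0213408.
Normalizing constant: 0.5·0.00600119 + 0.5·0.0426817 = 0.0243414.
P(B | observation) = 0.0213408 / 0.0243414 = 0.876729.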